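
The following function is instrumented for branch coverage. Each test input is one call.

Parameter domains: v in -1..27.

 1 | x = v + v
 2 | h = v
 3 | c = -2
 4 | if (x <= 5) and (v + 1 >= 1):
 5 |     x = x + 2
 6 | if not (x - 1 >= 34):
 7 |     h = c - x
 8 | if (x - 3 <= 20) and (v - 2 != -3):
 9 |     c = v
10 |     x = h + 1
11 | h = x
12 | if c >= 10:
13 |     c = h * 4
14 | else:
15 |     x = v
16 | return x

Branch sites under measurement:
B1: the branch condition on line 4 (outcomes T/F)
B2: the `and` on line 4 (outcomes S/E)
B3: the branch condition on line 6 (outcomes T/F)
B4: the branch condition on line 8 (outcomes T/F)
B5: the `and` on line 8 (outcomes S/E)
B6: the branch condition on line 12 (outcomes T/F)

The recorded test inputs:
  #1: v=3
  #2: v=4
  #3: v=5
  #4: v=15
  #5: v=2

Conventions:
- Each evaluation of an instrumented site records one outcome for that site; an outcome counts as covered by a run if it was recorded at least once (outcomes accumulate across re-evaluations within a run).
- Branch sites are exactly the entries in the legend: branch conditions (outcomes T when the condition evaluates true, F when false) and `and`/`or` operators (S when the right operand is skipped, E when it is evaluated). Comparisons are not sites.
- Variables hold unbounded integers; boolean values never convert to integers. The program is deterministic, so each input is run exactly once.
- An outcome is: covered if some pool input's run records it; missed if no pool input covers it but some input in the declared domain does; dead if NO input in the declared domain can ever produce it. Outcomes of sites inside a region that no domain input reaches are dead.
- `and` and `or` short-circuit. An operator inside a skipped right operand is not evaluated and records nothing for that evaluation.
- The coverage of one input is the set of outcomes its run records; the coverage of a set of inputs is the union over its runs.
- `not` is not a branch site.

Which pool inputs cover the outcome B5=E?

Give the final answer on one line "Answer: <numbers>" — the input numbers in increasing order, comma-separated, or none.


input #1 (v=3): hits B5=E
input #2 (v=4): hits B5=E
input #3 (v=5): hits B5=E
input #4 (v=15): never hits B5=E
input #5 (v=2): hits B5=E
Answer: 1, 2, 3, 5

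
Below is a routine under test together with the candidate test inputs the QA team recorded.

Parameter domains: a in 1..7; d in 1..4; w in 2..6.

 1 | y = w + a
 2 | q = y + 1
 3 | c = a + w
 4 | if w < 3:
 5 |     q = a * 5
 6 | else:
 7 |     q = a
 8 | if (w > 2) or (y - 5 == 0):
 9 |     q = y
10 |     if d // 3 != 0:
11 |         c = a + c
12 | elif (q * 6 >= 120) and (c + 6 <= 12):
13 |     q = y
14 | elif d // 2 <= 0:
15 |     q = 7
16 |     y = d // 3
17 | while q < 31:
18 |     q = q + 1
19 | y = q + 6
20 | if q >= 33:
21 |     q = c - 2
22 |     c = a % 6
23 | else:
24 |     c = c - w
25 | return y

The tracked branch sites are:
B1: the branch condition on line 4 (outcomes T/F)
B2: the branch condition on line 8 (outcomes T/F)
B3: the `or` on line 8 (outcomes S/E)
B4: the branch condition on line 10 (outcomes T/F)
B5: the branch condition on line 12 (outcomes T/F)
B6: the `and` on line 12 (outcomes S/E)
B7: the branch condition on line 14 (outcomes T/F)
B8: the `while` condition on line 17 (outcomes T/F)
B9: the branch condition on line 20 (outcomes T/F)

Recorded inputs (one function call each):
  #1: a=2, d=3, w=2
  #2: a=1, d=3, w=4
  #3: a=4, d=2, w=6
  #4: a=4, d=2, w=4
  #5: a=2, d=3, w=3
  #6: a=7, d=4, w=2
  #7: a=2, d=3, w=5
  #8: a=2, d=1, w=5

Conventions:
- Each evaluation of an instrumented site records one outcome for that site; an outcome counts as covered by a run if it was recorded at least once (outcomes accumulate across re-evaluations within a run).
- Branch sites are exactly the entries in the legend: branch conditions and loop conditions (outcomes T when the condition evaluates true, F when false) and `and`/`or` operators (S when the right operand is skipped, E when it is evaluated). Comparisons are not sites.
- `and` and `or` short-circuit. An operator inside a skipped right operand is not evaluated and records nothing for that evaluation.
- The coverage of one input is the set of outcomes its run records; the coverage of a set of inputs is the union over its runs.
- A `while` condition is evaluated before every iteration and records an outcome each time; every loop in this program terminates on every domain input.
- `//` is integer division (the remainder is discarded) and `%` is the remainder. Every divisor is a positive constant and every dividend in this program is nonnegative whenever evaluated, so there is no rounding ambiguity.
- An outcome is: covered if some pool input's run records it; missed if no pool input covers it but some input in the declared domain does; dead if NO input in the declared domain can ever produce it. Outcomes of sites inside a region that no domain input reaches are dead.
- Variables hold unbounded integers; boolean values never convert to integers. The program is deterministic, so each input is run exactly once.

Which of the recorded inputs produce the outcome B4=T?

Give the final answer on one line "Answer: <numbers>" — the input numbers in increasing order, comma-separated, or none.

input #1 (a=2, d=3, w=2): does not record B4=T
input #2 (a=1, d=3, w=4): records B4=T
input #3 (a=4, d=2, w=6): does not record B4=T
input #4 (a=4, d=2, w=4): does not record B4=T
input #5 (a=2, d=3, w=3): records B4=T
input #6 (a=7, d=4, w=2): does not record B4=T
input #7 (a=2, d=3, w=5): records B4=T
input #8 (a=2, d=1, w=5): does not record B4=T

Answer: 2, 5, 7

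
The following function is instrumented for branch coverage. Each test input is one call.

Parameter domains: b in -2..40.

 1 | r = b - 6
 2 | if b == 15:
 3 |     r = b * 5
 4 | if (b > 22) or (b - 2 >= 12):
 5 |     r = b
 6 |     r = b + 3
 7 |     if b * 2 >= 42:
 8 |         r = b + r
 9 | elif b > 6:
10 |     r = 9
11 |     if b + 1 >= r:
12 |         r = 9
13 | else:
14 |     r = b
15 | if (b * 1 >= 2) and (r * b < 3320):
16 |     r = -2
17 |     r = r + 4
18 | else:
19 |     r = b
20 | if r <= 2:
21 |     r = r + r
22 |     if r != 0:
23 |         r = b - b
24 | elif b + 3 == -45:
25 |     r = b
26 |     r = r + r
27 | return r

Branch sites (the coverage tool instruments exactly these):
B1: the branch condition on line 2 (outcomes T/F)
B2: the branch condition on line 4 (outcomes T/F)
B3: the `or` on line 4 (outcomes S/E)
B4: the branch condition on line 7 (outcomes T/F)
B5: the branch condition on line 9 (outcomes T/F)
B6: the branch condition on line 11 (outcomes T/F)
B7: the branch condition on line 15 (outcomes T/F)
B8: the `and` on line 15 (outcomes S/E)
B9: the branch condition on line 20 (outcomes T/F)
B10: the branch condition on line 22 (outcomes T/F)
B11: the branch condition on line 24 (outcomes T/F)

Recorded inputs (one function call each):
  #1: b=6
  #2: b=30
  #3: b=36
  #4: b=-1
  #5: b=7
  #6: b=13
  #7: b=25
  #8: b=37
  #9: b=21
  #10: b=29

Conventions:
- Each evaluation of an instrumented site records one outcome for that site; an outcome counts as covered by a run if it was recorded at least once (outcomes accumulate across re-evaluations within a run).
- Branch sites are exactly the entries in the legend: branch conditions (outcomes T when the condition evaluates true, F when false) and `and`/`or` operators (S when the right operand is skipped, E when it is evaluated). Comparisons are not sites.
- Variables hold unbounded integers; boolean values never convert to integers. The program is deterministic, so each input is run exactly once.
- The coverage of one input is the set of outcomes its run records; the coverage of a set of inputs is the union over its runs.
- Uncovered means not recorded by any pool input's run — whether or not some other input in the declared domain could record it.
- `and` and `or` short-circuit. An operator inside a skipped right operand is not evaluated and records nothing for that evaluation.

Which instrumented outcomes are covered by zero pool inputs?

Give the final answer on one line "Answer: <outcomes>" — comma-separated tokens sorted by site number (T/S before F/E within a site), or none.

#1 (b=6) -> B1->F, B3->E, B2->F, B5->F, B8->E, B7->T, B9->T, B10->T; covered: B1=F, B2=F, B3=E, B5=F, B7=T, B8=E, B9=T, B10=T
#2 (b=30) -> B1->F, B3->S, B2->T, B4->T, B8->E, B7->T, B9->T, B10->T; covered: B1=F, B2=T, B3=S, B4=T, B7=T, B8=E, B9=T, B10=T
#3 (b=36) -> B1->F, B3->S, B2->T, B4->T, B8->E, B7->T, B9->T, B10->T; covered: B1=F, B2=T, B3=S, B4=T, B7=T, B8=E, B9=T, B10=T
#4 (b=-1) -> B1->F, B3->E, B2->F, B5->F, B8->S, B7->F, B9->T, B10->T; covered: B1=F, B2=F, B3=E, B5=F, B7=F, B8=S, B9=T, B10=T
#5 (b=7) -> B1->F, B3->E, B2->F, B5->T, B6->F, B8->E, B7->T, B9->T, B10->T; covered: B1=F, B2=F, B3=E, B5=T, B6=F, B7=T, B8=E, B9=T, B10=T
#6 (b=13) -> B1->F, B3->E, B2->F, B5->T, B6->T, B8->E, B7->T, B9->T, B10->T; covered: B1=F, B2=F, B3=E, B5=T, B6=T, B7=T, B8=E, B9=T, B10=T
#7 (b=25) -> B1->F, B3->S, B2->T, B4->T, B8->E, B7->T, B9->T, B10->T; covered: B1=F, B2=T, B3=S, B4=T, B7=T, B8=E, B9=T, B10=T
#8 (b=37) -> B1->F, B3->S, B2->T, B4->T, B8->E, B7->T, B9->T, B10->T; covered: B1=F, B2=T, B3=S, B4=T, B7=T, B8=E, B9=T, B10=T
#9 (b=21) -> B1->F, B3->E, B2->T, B4->T, B8->E, B7->T, B9->T, B10->T; covered: B1=F, B2=T, B3=E, B4=T, B7=T, B8=E, B9=T, B10=T
#10 (b=29) -> B1->F, B3->S, B2->T, B4->T, B8->E, B7->T, B9->T, B10->T; covered: B1=F, B2=T, B3=S, B4=T, B7=T, B8=E, B9=T, B10=T
union over the pool: B1=F, B2=T, B2=F, B3=S, B3=E, B4=T, B5=T, B5=F, B6=T, B6=F, B7=T, B7=F, B8=S, B8=E, B9=T, B10=T
uncovered (6 of 22): B1=T, B4=F, B9=F, B10=F, B11=T, B11=F

Answer: B1=T, B4=F, B9=F, B10=F, B11=T, B11=F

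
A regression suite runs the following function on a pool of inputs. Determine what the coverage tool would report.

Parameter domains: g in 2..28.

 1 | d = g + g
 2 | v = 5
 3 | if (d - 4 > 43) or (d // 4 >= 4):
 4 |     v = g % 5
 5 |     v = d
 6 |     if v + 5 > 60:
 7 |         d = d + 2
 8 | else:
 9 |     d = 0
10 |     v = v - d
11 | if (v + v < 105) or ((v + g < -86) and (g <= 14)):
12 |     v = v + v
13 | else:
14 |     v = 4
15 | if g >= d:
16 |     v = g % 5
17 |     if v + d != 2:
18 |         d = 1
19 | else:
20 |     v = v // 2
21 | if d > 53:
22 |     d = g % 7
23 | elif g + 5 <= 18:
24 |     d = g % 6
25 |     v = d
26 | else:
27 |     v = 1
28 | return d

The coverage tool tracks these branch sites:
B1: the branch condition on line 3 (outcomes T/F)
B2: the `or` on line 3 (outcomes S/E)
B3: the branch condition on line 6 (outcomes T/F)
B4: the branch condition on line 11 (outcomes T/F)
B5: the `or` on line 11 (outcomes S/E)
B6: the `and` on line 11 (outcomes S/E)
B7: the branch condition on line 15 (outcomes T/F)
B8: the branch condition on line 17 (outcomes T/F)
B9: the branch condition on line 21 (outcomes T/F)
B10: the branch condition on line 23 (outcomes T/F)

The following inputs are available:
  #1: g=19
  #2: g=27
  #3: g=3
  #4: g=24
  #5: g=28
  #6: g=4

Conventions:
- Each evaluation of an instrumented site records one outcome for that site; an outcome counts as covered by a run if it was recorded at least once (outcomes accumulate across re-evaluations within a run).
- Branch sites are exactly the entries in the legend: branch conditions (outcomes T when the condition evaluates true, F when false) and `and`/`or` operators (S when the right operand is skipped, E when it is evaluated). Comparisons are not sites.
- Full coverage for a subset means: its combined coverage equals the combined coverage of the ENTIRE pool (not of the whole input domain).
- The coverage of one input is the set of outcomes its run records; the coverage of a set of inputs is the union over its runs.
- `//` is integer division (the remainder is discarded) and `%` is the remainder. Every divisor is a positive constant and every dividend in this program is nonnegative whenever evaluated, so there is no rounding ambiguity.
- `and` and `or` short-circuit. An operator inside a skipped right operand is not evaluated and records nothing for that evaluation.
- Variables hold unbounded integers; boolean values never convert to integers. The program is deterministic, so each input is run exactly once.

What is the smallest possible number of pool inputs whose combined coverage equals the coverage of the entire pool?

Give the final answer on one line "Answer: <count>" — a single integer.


#1 (g=19) -> B2->E, B1->T, B3->F, B5->S, B4->T, B7->F, B9->F, B10->F; covered: B1=T, B2=E, B3=F, B4=T, B5=S, B7=F, B9=F, B10=F
#2 (g=27) -> B2->S, B1->T, B3->F, B5->E, B6->S, B4->F, B7->F, B9->T; covered: B1=T, B2=S, B3=F, B4=F, B5=E, B6=S, B7=F, B9=T
#3 (g=3) -> B2->E, B1->F, B5->S, B4->T, B7->T, B8->T, B9->F, B10->T; covered: B1=F, B2=E, B4=T, B5=S, B7=T, B8=T, B9=F, B10=T
#4 (g=24) -> B2->S, B1->T, B3->F, B5->S, B4->T, B7->F, B9->F, B10->F; covered: B1=T, B2=S, B3=F, B4=T, B5=S, B7=F, B9=F, B10=F
#5 (g=28) -> B2->S, B1->T, B3->T, B5->E, B6->S, B4->F, B7->F, B9->T; covered: B1=T, B2=S, B3=T, B4=F, B5=E, B6=S, B7=F, B9=T
#6 (g=4) -> B2->E, B1->F, B5->S, B4->T, B7->T, B8->T, B9->F, B10->T; covered: B1=F, B2=E, B4=T, B5=S, B7=T, B8=T, B9=F, B10=T
together the pool reaches 18 outcomes: B1=T, B1=F, B2=S, B2=E, B3=T, B3=F, B4=T, B4=F, B5=S, B5=E, B6=S, B7=T, B7=F, B8=T, B9=T, B9=F, B10=T, B10=F
every size-1 subset falls short of the 18 outcomes (best: 8/18)
every size-2 subset falls short of the 18 outcomes (best: 16/18)
at size 3, {1, 3, 5} reaches all 18 outcomes; every lexicographically earlier size-3 subset fails
Answer: 3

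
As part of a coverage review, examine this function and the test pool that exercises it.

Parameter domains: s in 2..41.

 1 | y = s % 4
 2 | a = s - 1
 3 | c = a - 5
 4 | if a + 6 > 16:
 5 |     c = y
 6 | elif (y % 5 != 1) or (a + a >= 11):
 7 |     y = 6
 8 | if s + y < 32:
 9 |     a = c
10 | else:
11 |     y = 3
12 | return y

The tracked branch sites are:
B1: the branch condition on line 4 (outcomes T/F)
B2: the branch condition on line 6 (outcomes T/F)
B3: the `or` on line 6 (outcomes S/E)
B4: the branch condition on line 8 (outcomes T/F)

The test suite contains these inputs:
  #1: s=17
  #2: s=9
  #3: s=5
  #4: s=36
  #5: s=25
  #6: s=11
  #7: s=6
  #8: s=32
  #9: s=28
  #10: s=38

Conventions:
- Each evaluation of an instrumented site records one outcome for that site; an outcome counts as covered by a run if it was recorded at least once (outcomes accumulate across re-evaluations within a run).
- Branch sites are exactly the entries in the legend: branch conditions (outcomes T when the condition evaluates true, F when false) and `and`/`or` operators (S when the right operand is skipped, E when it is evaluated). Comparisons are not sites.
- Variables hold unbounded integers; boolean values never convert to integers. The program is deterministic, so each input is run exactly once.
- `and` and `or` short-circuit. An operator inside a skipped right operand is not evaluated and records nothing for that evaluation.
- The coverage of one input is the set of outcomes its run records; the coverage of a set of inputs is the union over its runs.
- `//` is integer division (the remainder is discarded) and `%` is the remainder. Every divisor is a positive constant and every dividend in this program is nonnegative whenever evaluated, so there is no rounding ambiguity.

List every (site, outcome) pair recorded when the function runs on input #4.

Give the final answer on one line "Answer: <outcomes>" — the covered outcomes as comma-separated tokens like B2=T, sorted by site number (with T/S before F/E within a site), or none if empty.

Tracing the run of input #4 (s=36):
  B1->T, B4->F
distinct outcomes covered: B1=T, B4=F

Answer: B1=T, B4=F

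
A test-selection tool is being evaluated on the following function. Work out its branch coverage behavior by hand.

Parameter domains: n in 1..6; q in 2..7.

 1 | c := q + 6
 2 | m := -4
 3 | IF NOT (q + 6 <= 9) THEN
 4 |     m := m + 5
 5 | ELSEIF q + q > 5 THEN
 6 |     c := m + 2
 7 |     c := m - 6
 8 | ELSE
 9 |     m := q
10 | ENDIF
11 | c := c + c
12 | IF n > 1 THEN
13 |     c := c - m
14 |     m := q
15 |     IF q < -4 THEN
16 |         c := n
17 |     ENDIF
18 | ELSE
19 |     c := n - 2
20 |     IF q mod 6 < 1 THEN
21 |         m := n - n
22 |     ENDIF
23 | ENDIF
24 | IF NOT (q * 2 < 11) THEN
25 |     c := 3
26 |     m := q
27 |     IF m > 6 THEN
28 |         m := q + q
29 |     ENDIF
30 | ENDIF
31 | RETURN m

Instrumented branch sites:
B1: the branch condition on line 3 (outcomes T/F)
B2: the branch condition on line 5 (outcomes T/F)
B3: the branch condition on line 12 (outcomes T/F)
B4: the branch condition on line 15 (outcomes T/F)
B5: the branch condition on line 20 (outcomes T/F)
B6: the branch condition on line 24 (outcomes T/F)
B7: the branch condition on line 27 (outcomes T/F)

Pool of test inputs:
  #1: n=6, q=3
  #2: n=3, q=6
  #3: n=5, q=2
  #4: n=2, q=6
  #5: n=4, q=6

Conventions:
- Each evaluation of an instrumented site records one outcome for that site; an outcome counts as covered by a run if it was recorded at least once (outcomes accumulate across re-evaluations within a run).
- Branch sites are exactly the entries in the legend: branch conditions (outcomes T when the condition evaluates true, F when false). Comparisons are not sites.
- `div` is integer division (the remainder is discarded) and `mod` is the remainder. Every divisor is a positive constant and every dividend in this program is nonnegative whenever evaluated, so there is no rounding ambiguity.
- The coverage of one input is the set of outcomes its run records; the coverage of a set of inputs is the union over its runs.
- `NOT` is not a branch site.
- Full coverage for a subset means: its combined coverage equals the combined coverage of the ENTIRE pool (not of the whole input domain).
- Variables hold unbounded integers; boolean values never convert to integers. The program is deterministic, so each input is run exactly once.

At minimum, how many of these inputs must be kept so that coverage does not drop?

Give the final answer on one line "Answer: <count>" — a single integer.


test 1 (n=6, q=3) fires B1->F, B2->T, B3->T, B4->F, B6->F; hits B1=F, B2=T, B3=T, B4=F, B6=F
test 2 (n=3, q=6) fires B1->T, B3->T, B4->F, B6->T, B7->F; hits B1=T, B3=T, B4=F, B6=T, B7=F
test 3 (n=5, q=2) fires B1->F, B2->F, B3->T, B4->F, B6->F; hits B1=F, B2=F, B3=T, B4=F, B6=F
test 4 (n=2, q=6) fires B1->T, B3->T, B4->F, B6->T, B7->F; hits B1=T, B3=T, B4=F, B6=T, B7=F
test 5 (n=4, q=6) fires B1->T, B3->T, B4->F, B6->T, B7->F; hits B1=T, B3=T, B4=F, B6=T, B7=F
pool-wide coverage (9 outcomes): B1=T, B1=F, B2=T, B2=F, B3=T, B4=F, B6=T, B6=F, B7=F
size 1 is not enough: best union over all size-1 subsets is 5/9
size 2 is not enough: best union over all size-2 subsets is 8/9
at size 3, {1, 2, 3} reaches all 9 outcomes; every lexicographically earlier size-3 subset fails
Answer: 3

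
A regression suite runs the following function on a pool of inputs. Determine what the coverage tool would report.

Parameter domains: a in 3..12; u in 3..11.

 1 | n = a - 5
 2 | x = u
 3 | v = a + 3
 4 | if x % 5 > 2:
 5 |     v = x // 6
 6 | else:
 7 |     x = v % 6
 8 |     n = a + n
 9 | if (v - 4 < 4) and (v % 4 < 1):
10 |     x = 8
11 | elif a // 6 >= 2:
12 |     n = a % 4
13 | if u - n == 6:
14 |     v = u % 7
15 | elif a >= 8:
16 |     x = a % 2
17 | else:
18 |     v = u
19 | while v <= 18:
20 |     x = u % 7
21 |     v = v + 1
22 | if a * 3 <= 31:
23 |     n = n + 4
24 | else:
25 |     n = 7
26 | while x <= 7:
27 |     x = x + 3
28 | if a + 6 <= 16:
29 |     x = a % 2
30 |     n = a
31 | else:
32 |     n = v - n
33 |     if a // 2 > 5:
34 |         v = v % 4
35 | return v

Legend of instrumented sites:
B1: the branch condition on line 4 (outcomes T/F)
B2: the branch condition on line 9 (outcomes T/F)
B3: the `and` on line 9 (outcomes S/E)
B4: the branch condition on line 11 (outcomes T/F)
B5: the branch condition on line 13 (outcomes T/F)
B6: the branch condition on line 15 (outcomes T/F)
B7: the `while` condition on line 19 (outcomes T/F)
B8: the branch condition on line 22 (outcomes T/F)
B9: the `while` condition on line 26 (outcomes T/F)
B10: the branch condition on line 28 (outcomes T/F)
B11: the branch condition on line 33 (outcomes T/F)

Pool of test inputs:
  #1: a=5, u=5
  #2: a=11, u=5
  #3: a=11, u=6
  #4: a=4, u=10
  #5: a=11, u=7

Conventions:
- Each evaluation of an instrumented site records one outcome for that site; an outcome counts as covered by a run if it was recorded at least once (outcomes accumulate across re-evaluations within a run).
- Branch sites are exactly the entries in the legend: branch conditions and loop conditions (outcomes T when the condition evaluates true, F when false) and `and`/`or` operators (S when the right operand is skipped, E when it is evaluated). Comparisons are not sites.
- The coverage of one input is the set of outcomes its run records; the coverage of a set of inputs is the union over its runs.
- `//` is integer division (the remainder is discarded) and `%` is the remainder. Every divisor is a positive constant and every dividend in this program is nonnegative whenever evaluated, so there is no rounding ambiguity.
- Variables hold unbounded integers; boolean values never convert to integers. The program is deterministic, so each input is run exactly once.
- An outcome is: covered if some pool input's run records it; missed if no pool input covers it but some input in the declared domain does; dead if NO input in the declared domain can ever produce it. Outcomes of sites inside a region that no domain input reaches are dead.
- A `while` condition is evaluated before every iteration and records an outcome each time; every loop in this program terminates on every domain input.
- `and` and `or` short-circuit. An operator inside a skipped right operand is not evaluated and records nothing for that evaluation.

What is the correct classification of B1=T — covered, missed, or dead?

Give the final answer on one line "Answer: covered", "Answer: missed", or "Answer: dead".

no pool input records B1=T
but domain input (a=3, u=3) does record it -> reachable, so missed

Answer: missed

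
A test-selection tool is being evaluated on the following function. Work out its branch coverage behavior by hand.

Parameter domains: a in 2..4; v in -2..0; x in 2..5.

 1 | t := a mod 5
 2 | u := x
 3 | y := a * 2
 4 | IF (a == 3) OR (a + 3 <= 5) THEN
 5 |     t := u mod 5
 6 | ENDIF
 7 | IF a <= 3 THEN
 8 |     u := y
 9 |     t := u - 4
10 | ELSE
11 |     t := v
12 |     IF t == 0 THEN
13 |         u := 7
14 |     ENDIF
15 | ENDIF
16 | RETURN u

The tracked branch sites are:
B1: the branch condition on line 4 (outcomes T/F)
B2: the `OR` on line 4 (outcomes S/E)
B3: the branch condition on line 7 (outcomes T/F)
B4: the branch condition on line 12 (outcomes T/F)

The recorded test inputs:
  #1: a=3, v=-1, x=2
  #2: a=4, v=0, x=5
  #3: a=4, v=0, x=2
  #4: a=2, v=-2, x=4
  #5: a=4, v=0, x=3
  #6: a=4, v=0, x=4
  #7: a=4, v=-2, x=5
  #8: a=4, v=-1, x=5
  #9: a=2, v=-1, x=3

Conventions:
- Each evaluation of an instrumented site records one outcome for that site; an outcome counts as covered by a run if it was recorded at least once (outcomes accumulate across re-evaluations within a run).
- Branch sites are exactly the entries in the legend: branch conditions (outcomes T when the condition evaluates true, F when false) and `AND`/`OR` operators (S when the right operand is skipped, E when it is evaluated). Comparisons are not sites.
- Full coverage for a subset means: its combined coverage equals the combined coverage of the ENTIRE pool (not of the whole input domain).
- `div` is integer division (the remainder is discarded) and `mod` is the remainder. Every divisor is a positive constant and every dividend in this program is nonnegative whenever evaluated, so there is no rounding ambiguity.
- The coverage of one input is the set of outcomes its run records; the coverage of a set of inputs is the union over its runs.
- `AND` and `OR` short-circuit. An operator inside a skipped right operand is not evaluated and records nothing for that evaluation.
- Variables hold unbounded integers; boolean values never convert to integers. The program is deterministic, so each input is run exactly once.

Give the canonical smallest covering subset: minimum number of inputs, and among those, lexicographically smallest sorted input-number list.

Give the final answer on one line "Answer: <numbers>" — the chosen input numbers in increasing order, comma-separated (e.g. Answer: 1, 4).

test 1 (a=3, v=-1, x=2) fires B2->S, B1->T, B3->T; hits B1=T, B2=S, B3=T
test 2 (a=4, v=0, x=5) fires B2->E, B1->F, B3->F, B4->T; hits B1=F, B2=E, B3=F, B4=T
test 3 (a=4, v=0, x=2) fires B2->E, B1->F, B3->F, B4->T; hits B1=F, B2=E, B3=F, B4=T
test 4 (a=2, v=-2, x=4) fires B2->E, B1->T, B3->T; hits B1=T, B2=E, B3=T
test 5 (a=4, v=0, x=3) fires B2->E, B1->F, B3->F, B4->T; hits B1=F, B2=E, B3=F, B4=T
test 6 (a=4, v=0, x=4) fires B2->E, B1->F, B3->F, B4->T; hits B1=F, B2=E, B3=F, B4=T
test 7 (a=4, v=-2, x=5) fires B2->E, B1->F, B3->F, B4->F; hits B1=F, B2=E, B3=F, B4=F
test 8 (a=4, v=-1, x=5) fires B2->E, B1->F, B3->F, B4->F; hits B1=F, B2=E, B3=F, B4=F
test 9 (a=2, v=-1, x=3) fires B2->E, B1->T, B3->T; hits B1=T, B2=E, B3=T
pool-wide coverage (8 outcomes): B1=T, B1=F, B2=S, B2=E, B3=T, B3=F, B4=T, B4=F
every size-1 subset falls short of the 8 outcomes (best: 4/8)
every size-2 subset falls short of the 8 outcomes (best: 7/8)
inputs {1, 2, 7} (size 3) cover everything; no size-3 subset with a lexicographically smaller index list covers all 8

Answer: 1, 2, 7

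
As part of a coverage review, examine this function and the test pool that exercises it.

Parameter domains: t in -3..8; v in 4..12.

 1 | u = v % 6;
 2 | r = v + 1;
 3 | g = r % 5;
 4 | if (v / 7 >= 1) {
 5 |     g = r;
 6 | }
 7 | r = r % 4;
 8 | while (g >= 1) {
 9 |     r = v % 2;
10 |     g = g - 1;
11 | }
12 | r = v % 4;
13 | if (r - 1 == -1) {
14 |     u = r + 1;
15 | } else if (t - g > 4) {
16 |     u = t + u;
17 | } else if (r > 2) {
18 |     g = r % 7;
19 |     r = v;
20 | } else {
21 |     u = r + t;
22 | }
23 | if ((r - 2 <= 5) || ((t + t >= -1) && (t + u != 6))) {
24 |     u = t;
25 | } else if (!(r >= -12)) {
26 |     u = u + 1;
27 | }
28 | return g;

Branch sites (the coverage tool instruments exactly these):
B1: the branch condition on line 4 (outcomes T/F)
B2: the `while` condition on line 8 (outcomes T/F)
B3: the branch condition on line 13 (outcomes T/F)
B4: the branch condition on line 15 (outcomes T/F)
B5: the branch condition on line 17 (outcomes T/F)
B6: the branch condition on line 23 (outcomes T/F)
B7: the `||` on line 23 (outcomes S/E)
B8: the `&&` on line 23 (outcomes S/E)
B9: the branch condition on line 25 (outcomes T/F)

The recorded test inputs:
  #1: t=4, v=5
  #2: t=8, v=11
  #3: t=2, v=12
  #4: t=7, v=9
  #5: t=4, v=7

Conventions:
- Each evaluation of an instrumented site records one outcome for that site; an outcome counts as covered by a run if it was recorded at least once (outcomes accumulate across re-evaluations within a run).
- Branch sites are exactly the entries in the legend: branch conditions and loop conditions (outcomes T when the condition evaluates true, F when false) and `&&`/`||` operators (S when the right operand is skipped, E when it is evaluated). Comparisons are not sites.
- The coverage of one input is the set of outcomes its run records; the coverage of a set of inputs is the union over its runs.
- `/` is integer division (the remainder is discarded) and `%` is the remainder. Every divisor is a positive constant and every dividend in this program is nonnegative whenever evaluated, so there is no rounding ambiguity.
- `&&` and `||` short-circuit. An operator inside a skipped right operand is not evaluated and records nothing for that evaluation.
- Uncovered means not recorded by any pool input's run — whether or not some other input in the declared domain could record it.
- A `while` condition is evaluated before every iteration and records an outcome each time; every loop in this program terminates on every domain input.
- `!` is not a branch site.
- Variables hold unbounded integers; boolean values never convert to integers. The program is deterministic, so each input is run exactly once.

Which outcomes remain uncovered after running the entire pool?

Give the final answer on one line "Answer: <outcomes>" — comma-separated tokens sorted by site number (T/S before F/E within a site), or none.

test 1 (t=4, v=5) fires B1->F, B2->T, B2->F, B3->F, B4->F, B5->F, B7->S, B6->T; hits B1=F, B2=T, B2=F, B3=F, B4=F, B5=F, B6=T, B7=S
test 2 (t=8, v=11) fires B1->T, B2->T, B2->T, B2->T, B2->T, B2->T, B2->T, B2->T, B2->T, B2->T, B2->T, B2->T, B2->T, B2->F, ...; hits B1=T, B2=T, B2=F, B3=F, B4=T, B6=T, B7=S
test 3 (t=2, v=12) fires B1->T, B2->T, B2->T, B2->T, B2->T, B2->T, B2->T, B2->T, B2->T, B2->T, B2->T, B2->T, B2->T, B2->T, ...; hits B1=T, B2=T, B2=F, B3=T, B6=T, B7=S
test 4 (t=7, v=9) fires B1->T, B2->T, B2->T, B2->T, B2->T, B2->T, B2->T, B2->T, B2->T, B2->T, B2->T, B2->F, B3->F, B4->T, ...; hits B1=T, B2=T, B2=F, B3=F, B4=T, B6=T, B7=S
test 5 (t=4, v=7) fires B1->T, B2->T, B2->T, B2->T, B2->T, B2->T, B2->T, B2->T, B2->T, B2->F, B3->F, B4->F, B5->T, B7->S, ...; hits B1=T, B2=T, B2=F, B3=F, B4=F, B5=T, B6=T, B7=S
union over the pool: B1=T, B1=F, B2=T, B2=F, B3=T, B3=F, B4=T, B4=F, B5=T, B5=F, B6=T, B7=S
uncovered (6 of 18): B6=F, B7=E, B8=S, B8=E, B9=T, B9=F

Answer: B6=F, B7=E, B8=S, B8=E, B9=T, B9=F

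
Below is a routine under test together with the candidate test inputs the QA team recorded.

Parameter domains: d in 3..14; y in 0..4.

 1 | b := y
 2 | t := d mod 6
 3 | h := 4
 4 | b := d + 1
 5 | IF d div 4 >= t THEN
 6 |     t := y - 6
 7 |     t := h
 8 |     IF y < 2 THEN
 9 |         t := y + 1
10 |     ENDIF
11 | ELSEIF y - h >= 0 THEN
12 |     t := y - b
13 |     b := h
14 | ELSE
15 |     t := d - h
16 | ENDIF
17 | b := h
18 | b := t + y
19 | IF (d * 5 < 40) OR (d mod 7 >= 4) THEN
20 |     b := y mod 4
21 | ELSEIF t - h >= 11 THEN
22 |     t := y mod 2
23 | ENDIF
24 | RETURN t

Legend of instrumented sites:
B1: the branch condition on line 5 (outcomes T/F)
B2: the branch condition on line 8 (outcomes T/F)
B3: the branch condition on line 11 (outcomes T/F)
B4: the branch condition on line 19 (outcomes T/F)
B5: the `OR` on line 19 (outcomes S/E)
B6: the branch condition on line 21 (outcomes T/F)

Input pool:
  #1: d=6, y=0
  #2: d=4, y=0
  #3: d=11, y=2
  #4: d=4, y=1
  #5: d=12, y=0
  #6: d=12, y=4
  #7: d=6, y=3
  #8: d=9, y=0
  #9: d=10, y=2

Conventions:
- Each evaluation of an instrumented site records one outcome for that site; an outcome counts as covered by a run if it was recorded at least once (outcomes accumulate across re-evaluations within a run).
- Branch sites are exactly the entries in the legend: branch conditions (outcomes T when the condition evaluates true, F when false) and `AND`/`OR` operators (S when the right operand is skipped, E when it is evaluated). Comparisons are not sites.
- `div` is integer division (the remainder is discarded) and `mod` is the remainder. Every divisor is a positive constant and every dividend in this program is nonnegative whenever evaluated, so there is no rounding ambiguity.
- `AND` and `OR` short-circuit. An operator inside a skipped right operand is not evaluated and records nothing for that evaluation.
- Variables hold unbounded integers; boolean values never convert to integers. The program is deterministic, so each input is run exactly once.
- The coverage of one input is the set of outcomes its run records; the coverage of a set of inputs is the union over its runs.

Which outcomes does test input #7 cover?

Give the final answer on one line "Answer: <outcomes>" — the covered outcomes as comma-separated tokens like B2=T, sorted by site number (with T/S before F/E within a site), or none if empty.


Event log for input #7 (d=6, y=3):
  B1->T, B2->F, B5->S, B4->T
collecting distinct outcomes: B1=T, B2=F, B4=T, B5=S
Answer: B1=T, B2=F, B4=T, B5=S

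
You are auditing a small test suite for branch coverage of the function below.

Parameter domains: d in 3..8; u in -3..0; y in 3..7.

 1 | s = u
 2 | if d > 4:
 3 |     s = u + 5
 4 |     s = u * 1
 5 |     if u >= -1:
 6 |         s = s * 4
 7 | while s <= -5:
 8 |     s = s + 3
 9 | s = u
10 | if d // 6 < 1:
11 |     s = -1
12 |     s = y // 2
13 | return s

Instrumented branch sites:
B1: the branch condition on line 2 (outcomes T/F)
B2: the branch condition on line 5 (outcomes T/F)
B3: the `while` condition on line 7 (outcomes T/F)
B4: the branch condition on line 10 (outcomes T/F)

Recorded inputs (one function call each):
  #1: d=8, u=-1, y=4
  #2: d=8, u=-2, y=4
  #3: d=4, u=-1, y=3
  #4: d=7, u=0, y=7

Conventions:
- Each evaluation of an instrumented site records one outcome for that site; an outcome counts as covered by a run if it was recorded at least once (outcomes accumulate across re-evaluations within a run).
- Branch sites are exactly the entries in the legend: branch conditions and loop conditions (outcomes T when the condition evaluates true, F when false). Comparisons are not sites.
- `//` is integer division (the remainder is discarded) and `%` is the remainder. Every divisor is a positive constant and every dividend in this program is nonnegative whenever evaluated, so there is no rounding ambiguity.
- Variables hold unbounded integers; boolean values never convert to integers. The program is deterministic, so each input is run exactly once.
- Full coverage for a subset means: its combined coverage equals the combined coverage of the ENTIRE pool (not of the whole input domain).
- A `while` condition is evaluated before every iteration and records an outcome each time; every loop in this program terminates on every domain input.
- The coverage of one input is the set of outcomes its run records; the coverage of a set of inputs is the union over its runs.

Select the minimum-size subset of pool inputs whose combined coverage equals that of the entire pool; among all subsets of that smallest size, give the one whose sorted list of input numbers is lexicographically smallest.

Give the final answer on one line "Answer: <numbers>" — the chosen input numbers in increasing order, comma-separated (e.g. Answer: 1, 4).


input #1, d=8, u=-1, y=4: events B1->T, B2->T, B3->F, B4->F; outcomes B1=T, B2=T, B3=F, B4=F
input #2, d=8, u=-2, y=4: events B1->T, B2->F, B3->F, B4->F; outcomes B1=T, B2=F, B3=F, B4=F
input #3, d=4, u=-1, y=3: events B1->F, B3->F, B4->T; outcomes B1=F, B3=F, B4=T
input #4, d=7, u=0, y=7: events B1->T, B2->T, B3->F, B4->F; outcomes B1=T, B2=T, B3=F, B4=F
pool-wide coverage (7 outcomes): B1=T, B1=F, B2=T, B2=F, B3=F, B4=T, B4=F
size 1 is not enough: best union over all size-1 subsets is 4/7
size 2 is not enough: best union over all size-2 subsets is 6/7
at size 3, {1, 2, 3} reaches all 7 outcomes; every lexicographically earlier size-3 subset fails
Answer: 1, 2, 3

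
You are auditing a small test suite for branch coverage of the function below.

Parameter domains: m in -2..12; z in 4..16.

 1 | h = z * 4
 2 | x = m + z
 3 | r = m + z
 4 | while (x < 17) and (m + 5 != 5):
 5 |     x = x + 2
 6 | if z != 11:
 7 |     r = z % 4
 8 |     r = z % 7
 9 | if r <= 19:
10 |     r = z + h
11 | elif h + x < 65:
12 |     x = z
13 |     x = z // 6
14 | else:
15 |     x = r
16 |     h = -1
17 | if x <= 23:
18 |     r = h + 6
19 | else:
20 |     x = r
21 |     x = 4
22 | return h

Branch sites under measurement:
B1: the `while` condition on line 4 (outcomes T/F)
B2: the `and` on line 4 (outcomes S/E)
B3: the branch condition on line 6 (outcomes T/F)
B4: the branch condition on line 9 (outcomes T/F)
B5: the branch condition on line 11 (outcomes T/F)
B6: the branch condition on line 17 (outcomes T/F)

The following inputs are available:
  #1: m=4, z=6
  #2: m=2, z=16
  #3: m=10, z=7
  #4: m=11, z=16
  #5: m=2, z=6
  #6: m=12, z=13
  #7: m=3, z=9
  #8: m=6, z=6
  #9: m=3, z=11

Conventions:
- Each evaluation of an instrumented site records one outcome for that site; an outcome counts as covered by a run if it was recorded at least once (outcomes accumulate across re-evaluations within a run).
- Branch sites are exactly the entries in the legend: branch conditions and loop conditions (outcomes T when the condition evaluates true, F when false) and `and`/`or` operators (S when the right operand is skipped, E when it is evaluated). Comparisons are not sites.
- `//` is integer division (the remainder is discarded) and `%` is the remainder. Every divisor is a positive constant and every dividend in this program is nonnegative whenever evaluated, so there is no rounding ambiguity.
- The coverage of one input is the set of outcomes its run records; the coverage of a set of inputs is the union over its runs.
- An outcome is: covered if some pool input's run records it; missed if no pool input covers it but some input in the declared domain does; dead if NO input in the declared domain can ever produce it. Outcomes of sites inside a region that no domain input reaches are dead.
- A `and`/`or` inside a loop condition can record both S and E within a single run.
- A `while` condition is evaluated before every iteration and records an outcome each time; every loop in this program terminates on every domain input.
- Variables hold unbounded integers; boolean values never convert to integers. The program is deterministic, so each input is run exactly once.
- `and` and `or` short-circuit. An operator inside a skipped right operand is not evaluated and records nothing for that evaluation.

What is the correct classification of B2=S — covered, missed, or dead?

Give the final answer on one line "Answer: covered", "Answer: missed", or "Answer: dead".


B2=S is recorded by pool input(s) 1, 2, 3, 4, 5, 6, 7, 8, 9 -> covered
Answer: covered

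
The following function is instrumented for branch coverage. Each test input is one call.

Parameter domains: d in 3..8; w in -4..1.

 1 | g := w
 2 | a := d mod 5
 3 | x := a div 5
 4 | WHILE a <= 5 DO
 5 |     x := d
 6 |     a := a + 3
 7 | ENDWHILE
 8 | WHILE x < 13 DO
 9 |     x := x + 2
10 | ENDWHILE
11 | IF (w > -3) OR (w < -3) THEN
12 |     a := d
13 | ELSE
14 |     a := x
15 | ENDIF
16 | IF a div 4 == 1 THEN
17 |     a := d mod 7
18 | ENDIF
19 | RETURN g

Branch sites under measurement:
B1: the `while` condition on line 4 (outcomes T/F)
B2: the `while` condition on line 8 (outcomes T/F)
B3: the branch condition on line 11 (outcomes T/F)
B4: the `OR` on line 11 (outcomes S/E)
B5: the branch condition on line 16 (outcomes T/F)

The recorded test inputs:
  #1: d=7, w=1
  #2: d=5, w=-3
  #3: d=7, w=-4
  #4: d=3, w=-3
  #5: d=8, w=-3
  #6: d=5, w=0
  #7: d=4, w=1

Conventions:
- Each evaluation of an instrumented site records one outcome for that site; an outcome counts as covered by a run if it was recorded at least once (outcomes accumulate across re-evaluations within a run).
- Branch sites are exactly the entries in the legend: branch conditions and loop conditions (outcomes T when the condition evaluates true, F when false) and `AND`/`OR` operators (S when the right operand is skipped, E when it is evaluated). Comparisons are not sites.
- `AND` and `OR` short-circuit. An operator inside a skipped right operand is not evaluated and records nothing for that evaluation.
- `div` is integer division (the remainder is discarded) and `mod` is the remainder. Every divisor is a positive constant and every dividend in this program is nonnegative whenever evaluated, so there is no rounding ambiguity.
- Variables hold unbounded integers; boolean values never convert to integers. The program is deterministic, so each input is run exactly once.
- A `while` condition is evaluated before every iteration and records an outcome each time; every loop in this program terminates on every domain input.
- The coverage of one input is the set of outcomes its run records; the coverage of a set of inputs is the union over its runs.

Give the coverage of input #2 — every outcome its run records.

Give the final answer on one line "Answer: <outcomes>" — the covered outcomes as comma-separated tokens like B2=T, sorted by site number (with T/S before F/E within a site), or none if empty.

Simulating input #2 (d=5, w=-3) step by step:
  B1->T, B1->T, B1->F, B2->T, B2->T, B2->T, B2->T, B2->F, B4->E, B3->F
  B5->F
as a set, this run covers: B1=T, B1=F, B2=T, B2=F, B3=F, B4=E, B5=F

Answer: B1=T, B1=F, B2=T, B2=F, B3=F, B4=E, B5=F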